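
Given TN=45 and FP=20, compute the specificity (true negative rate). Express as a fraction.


Specificity = TN / (TN + FP) = 45 / 65 = 9/13.

9/13


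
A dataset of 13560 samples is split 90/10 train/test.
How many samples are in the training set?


Test set = 13560 * 10% = 1356. Training set = 13560 - 1356 = 12204.

12204


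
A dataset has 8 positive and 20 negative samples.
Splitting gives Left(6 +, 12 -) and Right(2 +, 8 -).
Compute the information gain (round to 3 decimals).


H(parent) = 0.8631. H(left) = 0.9183, H(right) = 0.7219. Weighted = (18/28)*0.9183 + (10/28)*0.7219 = 0.8482. IG = 0.8631 - 0.8482 = 0.0149, which rounds to 0.015.

0.015


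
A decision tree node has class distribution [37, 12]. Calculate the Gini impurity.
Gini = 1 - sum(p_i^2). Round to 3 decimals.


Total = 49. Proportions: 37/49, 12/49. sum(p_i^2) = 0.6302. Gini = 1 - 0.6302 = 0.3698, which rounds to 0.370.

0.370


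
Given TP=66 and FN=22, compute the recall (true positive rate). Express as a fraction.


Recall = TP / (TP + FN) = 66 / 88 = 3/4.

3/4


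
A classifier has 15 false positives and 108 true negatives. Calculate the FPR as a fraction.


FPR = FP / (FP + TN) = 15 / 123 = 5/41.

5/41


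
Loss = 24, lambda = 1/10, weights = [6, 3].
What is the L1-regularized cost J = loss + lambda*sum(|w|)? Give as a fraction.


L1 norm = sum(|w|) = 9. J = 24 + 1/10 * 9 = 249/10.

249/10


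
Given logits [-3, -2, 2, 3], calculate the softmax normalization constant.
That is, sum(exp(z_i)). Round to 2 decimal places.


Denom = e^-3=0.0498 + e^-2=0.1353 + e^2=7.3891 + e^3=20.0855. Sum = 27.6597, which rounds to 27.66.

27.66


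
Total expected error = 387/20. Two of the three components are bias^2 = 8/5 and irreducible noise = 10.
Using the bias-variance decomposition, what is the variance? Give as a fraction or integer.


Total error = bias^2 + variance + irreducible noise. So variance = 387/20 - 8/5 - 10 = 31/4.

31/4


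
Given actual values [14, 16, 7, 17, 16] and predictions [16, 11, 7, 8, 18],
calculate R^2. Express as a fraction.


Mean(y) = 14. SS_res = 114. SS_tot = 66. R^2 = 1 - 114/(66) = -8/11.

-8/11


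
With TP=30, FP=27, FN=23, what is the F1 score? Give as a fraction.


Precision = 30/57 = 10/19. Recall = 30/53 = 30/53. F1 = 2*P*R/(P+R) = 6/11.

6/11


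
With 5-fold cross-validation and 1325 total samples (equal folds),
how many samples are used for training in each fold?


Each validation fold has 1325/5 = 265 samples. Training set = 1325 - 265 = 1060.

1060


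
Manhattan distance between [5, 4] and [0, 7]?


d = sum of absolute differences: |5-0|=5 + |4-7|=3 = 8.

8


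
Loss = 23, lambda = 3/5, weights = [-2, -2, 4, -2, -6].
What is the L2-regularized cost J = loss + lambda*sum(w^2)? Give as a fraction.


L2 sq norm = sum(w^2) = 64. J = 23 + 3/5 * 64 = 307/5.

307/5


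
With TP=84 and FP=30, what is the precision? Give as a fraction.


Precision = TP / (TP + FP) = 84 / 114 = 14/19.

14/19


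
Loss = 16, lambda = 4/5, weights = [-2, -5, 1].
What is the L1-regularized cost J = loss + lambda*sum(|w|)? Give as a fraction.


L1 norm = sum(|w|) = 8. J = 16 + 4/5 * 8 = 112/5.

112/5


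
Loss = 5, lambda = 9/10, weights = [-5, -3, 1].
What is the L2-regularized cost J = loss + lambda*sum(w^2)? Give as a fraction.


L2 sq norm = sum(w^2) = 35. J = 5 + 9/10 * 35 = 73/2.

73/2


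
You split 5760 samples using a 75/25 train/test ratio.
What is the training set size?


Test set = 5760 * 25% = 1440. Training set = 5760 - 1440 = 4320.

4320


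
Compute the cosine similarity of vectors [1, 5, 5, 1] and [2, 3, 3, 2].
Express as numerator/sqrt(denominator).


dot = 34. |a|^2 = 52, |b|^2 = 26. cos = 34/sqrt(1352).

34/sqrt(1352)


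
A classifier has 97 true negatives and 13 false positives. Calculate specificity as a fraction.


Specificity = TN / (TN + FP) = 97 / 110 = 97/110.

97/110


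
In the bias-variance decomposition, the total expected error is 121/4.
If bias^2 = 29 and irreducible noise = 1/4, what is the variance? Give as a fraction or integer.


Total error = bias^2 + variance + irreducible noise. So variance = 121/4 - 29 - 1/4 = 1.

1


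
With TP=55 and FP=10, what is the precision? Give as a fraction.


Precision = TP / (TP + FP) = 55 / 65 = 11/13.

11/13


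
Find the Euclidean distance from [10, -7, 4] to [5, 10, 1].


d = sqrt(sum of squared differences). (10-5)^2=25, (-7-10)^2=289, (4-1)^2=9. Sum = 323.

sqrt(323)


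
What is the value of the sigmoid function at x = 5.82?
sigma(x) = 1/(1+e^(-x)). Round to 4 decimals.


sigma(5.82) = 1/(1+e^(-5.82)) = 1/(1+0.002968) = 1/1.002968 = 0.9970.

0.9970


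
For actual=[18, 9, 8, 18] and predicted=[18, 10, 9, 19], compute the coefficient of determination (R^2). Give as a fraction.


Mean(y) = 53/4. SS_res = 3. SS_tot = 363/4. R^2 = 1 - 3/(363/4) = 117/121.

117/121


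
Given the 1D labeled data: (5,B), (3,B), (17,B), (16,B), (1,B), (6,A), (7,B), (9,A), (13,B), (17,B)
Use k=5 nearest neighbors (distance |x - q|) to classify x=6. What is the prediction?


Distances: |5-6|=1, |3-6|=3, |17-6|=11, |16-6|=10, |1-6|=5, |6-6|=0, |7-6|=1, |9-6|=3, |13-6|=7, |17-6|=11. 5 nearest: (6,A), (5,B), (7,B), (9,A), (3,B). Counts: {'A': 2, 'B': 3}. Majority class: B.

B


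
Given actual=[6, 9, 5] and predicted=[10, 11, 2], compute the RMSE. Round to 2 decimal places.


MSE = 9.6667. RMSE = sqrt(9.6667) = 3.11.

3.11


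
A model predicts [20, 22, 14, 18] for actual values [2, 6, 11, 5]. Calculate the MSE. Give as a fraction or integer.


MSE = (1/4) * ((2-20)^2=324 + (6-22)^2=256 + (11-14)^2=9 + (5-18)^2=169). Sum = 758. MSE = 379/2.

379/2


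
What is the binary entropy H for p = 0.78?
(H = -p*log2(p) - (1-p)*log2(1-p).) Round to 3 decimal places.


H = -0.78*log2(0.78) - 0.22*log2(0.22) = 0.760.

0.760


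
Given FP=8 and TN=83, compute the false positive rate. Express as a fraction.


FPR = FP / (FP + TN) = 8 / 91 = 8/91.

8/91


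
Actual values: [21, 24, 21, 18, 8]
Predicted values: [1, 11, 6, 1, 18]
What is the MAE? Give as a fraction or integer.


MAE = (1/5) * (|21-1|=20 + |24-11|=13 + |21-6|=15 + |18-1|=17 + |8-18|=10). Sum = 75. MAE = 15.

15


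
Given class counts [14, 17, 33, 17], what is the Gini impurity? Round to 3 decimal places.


Total = 81. Proportions: 14/81, 17/81, 33/81, 17/81. sum(p_i^2) = 0.2840. Gini = 1 - 0.2840 = 0.7160, which rounds to 0.716.

0.716


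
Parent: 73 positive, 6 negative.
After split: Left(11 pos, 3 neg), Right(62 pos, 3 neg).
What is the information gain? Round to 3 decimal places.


H(parent) = 0.3877. H(left) = 0.7496, H(right) = 0.2698. Weighted = (14/79)*0.7496 + (65/79)*0.2698 = 0.3548. IG = 0.3877 - 0.3548 = 0.0329, which rounds to 0.033.

0.033


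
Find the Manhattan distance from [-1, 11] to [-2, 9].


d = sum of absolute differences: |-1--2|=1 + |11-9|=2 = 3.

3


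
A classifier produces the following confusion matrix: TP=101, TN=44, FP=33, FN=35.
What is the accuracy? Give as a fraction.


Accuracy = (TP + TN) / (TP + TN + FP + FN) = (101 + 44) / 213 = 145/213.

145/213


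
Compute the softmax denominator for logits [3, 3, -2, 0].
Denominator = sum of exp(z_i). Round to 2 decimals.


Denom = e^3=20.0855 + e^3=20.0855 + e^-2=0.1353 + e^0=1.0000. Sum = 41.3063, which rounds to 41.31.

41.31


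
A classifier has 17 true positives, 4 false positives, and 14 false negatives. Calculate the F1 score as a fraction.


Precision = 17/21 = 17/21. Recall = 17/31 = 17/31. F1 = 2*P*R/(P+R) = 17/26.

17/26


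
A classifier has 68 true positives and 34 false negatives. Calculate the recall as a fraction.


Recall = TP / (TP + FN) = 68 / 102 = 2/3.

2/3


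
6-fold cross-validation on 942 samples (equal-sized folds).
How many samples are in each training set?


Each validation fold has 942/6 = 157 samples. Training set = 942 - 157 = 785.

785


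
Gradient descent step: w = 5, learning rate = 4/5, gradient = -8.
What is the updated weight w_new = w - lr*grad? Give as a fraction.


w_new = 5 - 4/5 * -8 = 5 - -32/5 = 57/5.

57/5


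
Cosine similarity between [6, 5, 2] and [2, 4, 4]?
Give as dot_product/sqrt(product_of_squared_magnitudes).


dot = 40. |a|^2 = 65, |b|^2 = 36. cos = 40/sqrt(2340).

40/sqrt(2340)


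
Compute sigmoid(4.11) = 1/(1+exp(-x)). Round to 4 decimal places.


sigma(4.11) = 1/(1+e^(-4.11)) = 1/(1+0.016408) = 1/1.016408 = 0.9839.

0.9839


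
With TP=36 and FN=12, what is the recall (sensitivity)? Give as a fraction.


Recall = TP / (TP + FN) = 36 / 48 = 3/4.

3/4


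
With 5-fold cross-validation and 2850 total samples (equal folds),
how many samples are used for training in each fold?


Each validation fold has 2850/5 = 570 samples. Training set = 2850 - 570 = 2280.

2280


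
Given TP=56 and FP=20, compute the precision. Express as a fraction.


Precision = TP / (TP + FP) = 56 / 76 = 14/19.

14/19


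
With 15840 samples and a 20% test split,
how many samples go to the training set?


Test set = 15840 * 20% = 3168. Training set = 15840 - 3168 = 12672.

12672


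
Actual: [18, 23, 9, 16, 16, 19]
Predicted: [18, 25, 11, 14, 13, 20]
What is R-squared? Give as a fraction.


Mean(y) = 101/6. SS_res = 22. SS_tot = 641/6. R^2 = 1 - 22/(641/6) = 509/641.

509/641


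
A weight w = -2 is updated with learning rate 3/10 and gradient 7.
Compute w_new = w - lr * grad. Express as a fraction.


w_new = -2 - 3/10 * 7 = -2 - 21/10 = -41/10.

-41/10


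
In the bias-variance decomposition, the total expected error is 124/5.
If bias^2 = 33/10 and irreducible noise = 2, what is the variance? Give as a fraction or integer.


Total error = bias^2 + variance + irreducible noise. So variance = 124/5 - 33/10 - 2 = 39/2.

39/2


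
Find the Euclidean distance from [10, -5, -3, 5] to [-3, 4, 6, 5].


d = sqrt(sum of squared differences). (10--3)^2=169, (-5-4)^2=81, (-3-6)^2=81, (5-5)^2=0. Sum = 331.

sqrt(331)


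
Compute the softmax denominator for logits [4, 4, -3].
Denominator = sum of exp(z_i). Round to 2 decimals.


Denom = e^4=54.5982 + e^4=54.5982 + e^-3=0.0498. Sum = 109.2462, which rounds to 109.25.

109.25


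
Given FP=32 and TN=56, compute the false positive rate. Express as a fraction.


FPR = FP / (FP + TN) = 32 / 88 = 4/11.

4/11


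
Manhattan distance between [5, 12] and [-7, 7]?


d = sum of absolute differences: |5--7|=12 + |12-7|=5 = 17.

17


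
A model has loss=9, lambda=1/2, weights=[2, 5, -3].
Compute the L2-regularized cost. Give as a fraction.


L2 sq norm = sum(w^2) = 38. J = 9 + 1/2 * 38 = 28.

28


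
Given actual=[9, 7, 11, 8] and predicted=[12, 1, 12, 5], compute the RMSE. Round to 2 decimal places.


MSE = 13.7500. RMSE = sqrt(13.7500) = 3.71.

3.71


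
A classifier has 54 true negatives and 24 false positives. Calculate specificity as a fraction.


Specificity = TN / (TN + FP) = 54 / 78 = 9/13.

9/13


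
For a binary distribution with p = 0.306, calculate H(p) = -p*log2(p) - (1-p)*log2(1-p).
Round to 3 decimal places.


H = -0.306*log2(0.306) - 0.694*log2(0.694) = 0.889.

0.889


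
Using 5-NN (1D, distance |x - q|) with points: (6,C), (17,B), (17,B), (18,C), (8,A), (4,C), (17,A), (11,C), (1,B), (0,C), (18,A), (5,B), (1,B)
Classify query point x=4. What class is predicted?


Distances: |6-4|=2, |17-4|=13, |17-4|=13, |18-4|=14, |8-4|=4, |4-4|=0, |17-4|=13, |11-4|=7, |1-4|=3, |0-4|=4, |18-4|=14, |5-4|=1, |1-4|=3. 5 nearest: (4,C), (5,B), (6,C), (1,B), (1,B). Counts: {'C': 2, 'B': 3}. Majority class: B.

B


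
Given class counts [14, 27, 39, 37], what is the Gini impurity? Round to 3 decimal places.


Total = 117. Proportions: 14/117, 27/117, 39/117, 37/117. sum(p_i^2) = 0.2787. Gini = 1 - 0.2787 = 0.7213, which rounds to 0.721.

0.721


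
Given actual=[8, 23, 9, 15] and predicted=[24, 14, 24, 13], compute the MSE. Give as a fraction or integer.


MSE = (1/4) * ((8-24)^2=256 + (23-14)^2=81 + (9-24)^2=225 + (15-13)^2=4). Sum = 566. MSE = 283/2.

283/2


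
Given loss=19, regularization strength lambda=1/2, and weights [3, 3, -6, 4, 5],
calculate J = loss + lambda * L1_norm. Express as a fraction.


L1 norm = sum(|w|) = 21. J = 19 + 1/2 * 21 = 59/2.

59/2


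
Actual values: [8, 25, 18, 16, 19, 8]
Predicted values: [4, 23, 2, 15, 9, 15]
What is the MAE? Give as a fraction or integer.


MAE = (1/6) * (|8-4|=4 + |25-23|=2 + |18-2|=16 + |16-15|=1 + |19-9|=10 + |8-15|=7). Sum = 40. MAE = 20/3.

20/3


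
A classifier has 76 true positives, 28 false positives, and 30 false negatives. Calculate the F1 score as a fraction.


Precision = 76/104 = 19/26. Recall = 76/106 = 38/53. F1 = 2*P*R/(P+R) = 76/105.

76/105


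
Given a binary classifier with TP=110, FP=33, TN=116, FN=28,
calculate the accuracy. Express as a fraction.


Accuracy = (TP + TN) / (TP + TN + FP + FN) = (110 + 116) / 287 = 226/287.

226/287


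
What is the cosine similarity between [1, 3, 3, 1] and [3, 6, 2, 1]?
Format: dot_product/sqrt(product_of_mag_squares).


dot = 28. |a|^2 = 20, |b|^2 = 50. cos = 28/sqrt(1000).

28/sqrt(1000)


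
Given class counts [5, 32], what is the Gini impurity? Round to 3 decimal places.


Total = 37. Proportions: 5/37, 32/37. sum(p_i^2) = 0.7663. Gini = 1 - 0.7663 = 0.2337, which rounds to 0.234.

0.234


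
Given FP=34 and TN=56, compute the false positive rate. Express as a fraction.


FPR = FP / (FP + TN) = 34 / 90 = 17/45.

17/45


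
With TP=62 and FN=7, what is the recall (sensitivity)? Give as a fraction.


Recall = TP / (TP + FN) = 62 / 69 = 62/69.

62/69


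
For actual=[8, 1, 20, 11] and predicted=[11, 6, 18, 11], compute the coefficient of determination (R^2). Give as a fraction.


Mean(y) = 10. SS_res = 38. SS_tot = 186. R^2 = 1 - 38/(186) = 74/93.

74/93


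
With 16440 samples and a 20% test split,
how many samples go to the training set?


Test set = 16440 * 20% = 3288. Training set = 16440 - 3288 = 13152.

13152


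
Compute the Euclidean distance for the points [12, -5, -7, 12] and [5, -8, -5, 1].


d = sqrt(sum of squared differences). (12-5)^2=49, (-5--8)^2=9, (-7--5)^2=4, (12-1)^2=121. Sum = 183.

sqrt(183)


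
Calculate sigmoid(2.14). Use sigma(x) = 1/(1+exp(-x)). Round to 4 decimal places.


sigma(2.14) = 1/(1+e^(-2.14)) = 1/(1+0.117655) = 1/1.117655 = 0.8947.

0.8947


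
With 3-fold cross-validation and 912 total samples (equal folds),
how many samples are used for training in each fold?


Each validation fold has 912/3 = 304 samples. Training set = 912 - 304 = 608.

608


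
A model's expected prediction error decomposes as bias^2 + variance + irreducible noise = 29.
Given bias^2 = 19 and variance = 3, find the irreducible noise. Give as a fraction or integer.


Total error = bias^2 + variance + irreducible noise. So irreducible noise = 29 - 19 - 3 = 7.

7


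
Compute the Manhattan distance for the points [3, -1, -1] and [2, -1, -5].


d = sum of absolute differences: |3-2|=1 + |-1--1|=0 + |-1--5|=4 = 5.

5


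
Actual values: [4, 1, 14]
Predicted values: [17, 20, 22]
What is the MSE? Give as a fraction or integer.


MSE = (1/3) * ((4-17)^2=169 + (1-20)^2=361 + (14-22)^2=64). Sum = 594. MSE = 198.

198


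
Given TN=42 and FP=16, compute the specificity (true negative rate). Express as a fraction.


Specificity = TN / (TN + FP) = 42 / 58 = 21/29.

21/29


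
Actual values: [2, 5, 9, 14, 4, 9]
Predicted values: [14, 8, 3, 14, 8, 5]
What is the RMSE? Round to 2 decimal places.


MSE = 36.8333. RMSE = sqrt(36.8333) = 6.07.

6.07


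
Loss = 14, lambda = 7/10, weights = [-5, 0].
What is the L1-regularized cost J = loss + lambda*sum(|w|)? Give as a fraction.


L1 norm = sum(|w|) = 5. J = 14 + 7/10 * 5 = 35/2.

35/2


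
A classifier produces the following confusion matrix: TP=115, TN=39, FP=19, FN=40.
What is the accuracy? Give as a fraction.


Accuracy = (TP + TN) / (TP + TN + FP + FN) = (115 + 39) / 213 = 154/213.

154/213


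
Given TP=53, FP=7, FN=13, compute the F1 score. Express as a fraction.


Precision = 53/60 = 53/60. Recall = 53/66 = 53/66. F1 = 2*P*R/(P+R) = 53/63.

53/63


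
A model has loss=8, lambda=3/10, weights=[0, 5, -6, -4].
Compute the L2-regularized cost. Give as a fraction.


L2 sq norm = sum(w^2) = 77. J = 8 + 3/10 * 77 = 311/10.

311/10


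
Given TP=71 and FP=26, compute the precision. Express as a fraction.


Precision = TP / (TP + FP) = 71 / 97 = 71/97.

71/97


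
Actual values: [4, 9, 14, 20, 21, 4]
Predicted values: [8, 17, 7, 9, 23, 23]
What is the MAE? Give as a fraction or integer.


MAE = (1/6) * (|4-8|=4 + |9-17|=8 + |14-7|=7 + |20-9|=11 + |21-23|=2 + |4-23|=19). Sum = 51. MAE = 17/2.

17/2


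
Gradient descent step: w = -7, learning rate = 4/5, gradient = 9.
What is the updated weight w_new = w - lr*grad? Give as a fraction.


w_new = -7 - 4/5 * 9 = -7 - 36/5 = -71/5.

-71/5


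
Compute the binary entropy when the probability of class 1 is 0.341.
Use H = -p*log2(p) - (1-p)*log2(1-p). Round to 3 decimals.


H = -0.341*log2(0.341) - 0.659*log2(0.659) = 0.926.

0.926


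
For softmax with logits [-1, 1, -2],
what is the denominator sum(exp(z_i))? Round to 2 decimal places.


Denom = e^-1=0.3679 + e^1=2.7183 + e^-2=0.1353. Sum = 3.2215, which rounds to 3.22.

3.22


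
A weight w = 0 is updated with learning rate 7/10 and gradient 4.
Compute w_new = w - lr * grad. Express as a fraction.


w_new = 0 - 7/10 * 4 = 0 - 14/5 = -14/5.

-14/5


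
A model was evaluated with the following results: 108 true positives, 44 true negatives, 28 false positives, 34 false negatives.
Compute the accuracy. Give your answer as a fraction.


Accuracy = (TP + TN) / (TP + TN + FP + FN) = (108 + 44) / 214 = 76/107.

76/107


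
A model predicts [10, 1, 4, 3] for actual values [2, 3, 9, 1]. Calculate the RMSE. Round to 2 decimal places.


MSE = 24.2500. RMSE = sqrt(24.2500) = 4.92.

4.92


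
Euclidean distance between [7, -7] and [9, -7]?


d = sqrt(sum of squared differences). (7-9)^2=4, (-7--7)^2=0. Sum = 4.

2


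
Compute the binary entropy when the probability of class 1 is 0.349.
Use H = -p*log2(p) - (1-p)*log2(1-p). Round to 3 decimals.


H = -0.349*log2(0.349) - 0.651*log2(0.651) = 0.933.

0.933


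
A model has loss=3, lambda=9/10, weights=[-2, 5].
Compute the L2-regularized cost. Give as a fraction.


L2 sq norm = sum(w^2) = 29. J = 3 + 9/10 * 29 = 291/10.

291/10


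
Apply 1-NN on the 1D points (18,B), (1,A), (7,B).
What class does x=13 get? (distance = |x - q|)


Distances: |18-13|=5, |1-13|=12, |7-13|=6. 1 nearest: (18,B). Counts: {'B': 1}. Majority class: B.

B


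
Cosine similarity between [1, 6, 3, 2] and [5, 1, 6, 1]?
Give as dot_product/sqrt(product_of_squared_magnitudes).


dot = 31. |a|^2 = 50, |b|^2 = 63. cos = 31/sqrt(3150).

31/sqrt(3150)


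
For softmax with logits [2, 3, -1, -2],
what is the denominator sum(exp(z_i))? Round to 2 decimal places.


Denom = e^2=7.3891 + e^3=20.0855 + e^-1=0.3679 + e^-2=0.1353. Sum = 27.9778, which rounds to 27.98.

27.98


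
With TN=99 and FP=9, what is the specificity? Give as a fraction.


Specificity = TN / (TN + FP) = 99 / 108 = 11/12.

11/12


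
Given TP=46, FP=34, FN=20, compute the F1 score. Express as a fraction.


Precision = 46/80 = 23/40. Recall = 46/66 = 23/33. F1 = 2*P*R/(P+R) = 46/73.

46/73


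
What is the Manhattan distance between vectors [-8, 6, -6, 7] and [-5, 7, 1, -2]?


d = sum of absolute differences: |-8--5|=3 + |6-7|=1 + |-6-1|=7 + |7--2|=9 = 20.

20


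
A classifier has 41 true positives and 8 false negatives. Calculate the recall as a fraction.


Recall = TP / (TP + FN) = 41 / 49 = 41/49.

41/49


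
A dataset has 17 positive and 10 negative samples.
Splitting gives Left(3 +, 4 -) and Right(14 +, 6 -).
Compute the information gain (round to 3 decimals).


H(parent) = 0.9510. H(left) = 0.9852, H(right) = 0.8813. Weighted = (7/27)*0.9852 + (20/27)*0.8813 = 0.9082. IG = 0.9510 - 0.9082 = 0.0428, which rounds to 0.043.

0.043


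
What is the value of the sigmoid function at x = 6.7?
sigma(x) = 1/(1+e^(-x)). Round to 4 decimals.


sigma(6.7) = 1/(1+e^(-6.7)) = 1/(1+0.001231) = 1/1.001231 = 0.9988.

0.9988


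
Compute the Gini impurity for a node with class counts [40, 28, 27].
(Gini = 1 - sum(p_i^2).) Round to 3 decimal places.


Total = 95. Proportions: 40/95, 28/95, 27/95. sum(p_i^2) = 0.3449. Gini = 1 - 0.3449 = 0.6551, which rounds to 0.655.

0.655


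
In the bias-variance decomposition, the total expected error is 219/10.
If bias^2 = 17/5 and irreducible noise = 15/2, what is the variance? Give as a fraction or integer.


Total error = bias^2 + variance + irreducible noise. So variance = 219/10 - 17/5 - 15/2 = 11.

11


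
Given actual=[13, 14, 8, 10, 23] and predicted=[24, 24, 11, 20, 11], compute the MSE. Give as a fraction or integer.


MSE = (1/5) * ((13-24)^2=121 + (14-24)^2=100 + (8-11)^2=9 + (10-20)^2=100 + (23-11)^2=144). Sum = 474. MSE = 474/5.

474/5


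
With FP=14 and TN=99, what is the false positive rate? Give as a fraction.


FPR = FP / (FP + TN) = 14 / 113 = 14/113.

14/113


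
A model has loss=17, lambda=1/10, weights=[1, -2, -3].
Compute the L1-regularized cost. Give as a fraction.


L1 norm = sum(|w|) = 6. J = 17 + 1/10 * 6 = 88/5.

88/5


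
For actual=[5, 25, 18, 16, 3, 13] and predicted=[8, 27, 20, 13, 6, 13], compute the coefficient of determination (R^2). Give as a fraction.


Mean(y) = 40/3. SS_res = 35. SS_tot = 1024/3. R^2 = 1 - 35/(1024/3) = 919/1024.

919/1024


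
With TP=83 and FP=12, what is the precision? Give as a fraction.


Precision = TP / (TP + FP) = 83 / 95 = 83/95.

83/95


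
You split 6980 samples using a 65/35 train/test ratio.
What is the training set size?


Test set = 6980 * 35% = 2443. Training set = 6980 - 2443 = 4537.

4537


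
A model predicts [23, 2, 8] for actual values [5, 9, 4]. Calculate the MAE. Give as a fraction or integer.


MAE = (1/3) * (|5-23|=18 + |9-2|=7 + |4-8|=4). Sum = 29. MAE = 29/3.

29/3


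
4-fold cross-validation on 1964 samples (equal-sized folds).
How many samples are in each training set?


Each validation fold has 1964/4 = 491 samples. Training set = 1964 - 491 = 1473.

1473


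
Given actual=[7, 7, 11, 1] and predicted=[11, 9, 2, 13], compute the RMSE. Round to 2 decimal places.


MSE = 61.2500. RMSE = sqrt(61.2500) = 7.83.

7.83


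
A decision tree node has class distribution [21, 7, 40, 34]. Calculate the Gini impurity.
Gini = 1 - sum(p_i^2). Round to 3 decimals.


Total = 102. Proportions: 21/102, 7/102, 40/102, 34/102. sum(p_i^2) = 0.3120. Gini = 1 - 0.3120 = 0.6880, which rounds to 0.688.

0.688


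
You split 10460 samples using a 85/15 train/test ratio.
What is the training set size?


Test set = 10460 * 15% = 1569. Training set = 10460 - 1569 = 8891.

8891


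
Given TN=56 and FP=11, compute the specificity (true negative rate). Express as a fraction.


Specificity = TN / (TN + FP) = 56 / 67 = 56/67.

56/67


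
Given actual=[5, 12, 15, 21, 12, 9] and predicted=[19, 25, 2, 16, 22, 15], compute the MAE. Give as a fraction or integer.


MAE = (1/6) * (|5-19|=14 + |12-25|=13 + |15-2|=13 + |21-16|=5 + |12-22|=10 + |9-15|=6). Sum = 61. MAE = 61/6.

61/6


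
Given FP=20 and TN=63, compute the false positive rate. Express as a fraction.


FPR = FP / (FP + TN) = 20 / 83 = 20/83.

20/83


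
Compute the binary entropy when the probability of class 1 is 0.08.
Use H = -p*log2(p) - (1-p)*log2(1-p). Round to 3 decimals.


H = -0.08*log2(0.08) - 0.92*log2(0.92) = 0.402.

0.402


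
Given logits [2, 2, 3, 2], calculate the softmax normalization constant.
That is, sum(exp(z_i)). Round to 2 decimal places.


Denom = e^2=7.3891 + e^2=7.3891 + e^3=20.0855 + e^2=7.3891. Sum = 42.2528, which rounds to 42.25.

42.25


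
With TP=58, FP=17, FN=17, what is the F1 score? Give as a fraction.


Precision = 58/75 = 58/75. Recall = 58/75 = 58/75. F1 = 2*P*R/(P+R) = 58/75.

58/75


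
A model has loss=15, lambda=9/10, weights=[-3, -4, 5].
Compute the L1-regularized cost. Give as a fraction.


L1 norm = sum(|w|) = 12. J = 15 + 9/10 * 12 = 129/5.

129/5


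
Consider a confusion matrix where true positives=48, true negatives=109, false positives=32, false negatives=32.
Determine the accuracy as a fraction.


Accuracy = (TP + TN) / (TP + TN + FP + FN) = (48 + 109) / 221 = 157/221.

157/221


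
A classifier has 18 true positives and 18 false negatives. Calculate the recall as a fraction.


Recall = TP / (TP + FN) = 18 / 36 = 1/2.

1/2


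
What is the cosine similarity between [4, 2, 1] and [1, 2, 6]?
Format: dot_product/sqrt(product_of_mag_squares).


dot = 14. |a|^2 = 21, |b|^2 = 41. cos = 14/sqrt(861).

14/sqrt(861)


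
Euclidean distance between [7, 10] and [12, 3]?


d = sqrt(sum of squared differences). (7-12)^2=25, (10-3)^2=49. Sum = 74.

sqrt(74)


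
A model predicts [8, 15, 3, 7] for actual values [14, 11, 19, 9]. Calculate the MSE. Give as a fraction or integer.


MSE = (1/4) * ((14-8)^2=36 + (11-15)^2=16 + (19-3)^2=256 + (9-7)^2=4). Sum = 312. MSE = 78.

78


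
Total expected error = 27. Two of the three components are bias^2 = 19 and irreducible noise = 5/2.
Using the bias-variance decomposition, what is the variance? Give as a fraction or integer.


Total error = bias^2 + variance + irreducible noise. So variance = 27 - 19 - 5/2 = 11/2.

11/2


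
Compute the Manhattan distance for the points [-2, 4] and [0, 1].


d = sum of absolute differences: |-2-0|=2 + |4-1|=3 = 5.

5


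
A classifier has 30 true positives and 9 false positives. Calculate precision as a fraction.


Precision = TP / (TP + FP) = 30 / 39 = 10/13.

10/13


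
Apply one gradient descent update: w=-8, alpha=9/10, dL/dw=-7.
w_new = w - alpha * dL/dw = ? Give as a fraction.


w_new = -8 - 9/10 * -7 = -8 - -63/10 = -17/10.

-17/10


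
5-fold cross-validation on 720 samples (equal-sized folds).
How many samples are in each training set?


Each validation fold has 720/5 = 144 samples. Training set = 720 - 144 = 576.

576


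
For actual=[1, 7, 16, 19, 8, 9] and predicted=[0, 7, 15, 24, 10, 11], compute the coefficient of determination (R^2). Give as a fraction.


Mean(y) = 10. SS_res = 35. SS_tot = 212. R^2 = 1 - 35/(212) = 177/212.

177/212


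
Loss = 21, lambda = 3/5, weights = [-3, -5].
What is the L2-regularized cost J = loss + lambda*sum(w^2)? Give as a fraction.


L2 sq norm = sum(w^2) = 34. J = 21 + 3/5 * 34 = 207/5.

207/5


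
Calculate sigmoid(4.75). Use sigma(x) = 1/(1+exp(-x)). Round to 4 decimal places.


sigma(4.75) = 1/(1+e^(-4.75)) = 1/(1+0.008652) = 1/1.008652 = 0.9914.

0.9914


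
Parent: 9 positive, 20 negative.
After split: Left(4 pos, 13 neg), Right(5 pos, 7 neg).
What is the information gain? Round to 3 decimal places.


H(parent) = 0.8936. H(left) = 0.7871, H(right) = 0.9799. Weighted = (17/29)*0.7871 + (12/29)*0.9799 = 0.8669. IG = 0.8936 - 0.8669 = 0.0267, which rounds to 0.027.

0.027


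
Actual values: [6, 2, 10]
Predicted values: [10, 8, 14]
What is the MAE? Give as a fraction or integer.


MAE = (1/3) * (|6-10|=4 + |2-8|=6 + |10-14|=4). Sum = 14. MAE = 14/3.

14/3


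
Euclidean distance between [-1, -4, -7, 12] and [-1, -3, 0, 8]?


d = sqrt(sum of squared differences). (-1--1)^2=0, (-4--3)^2=1, (-7-0)^2=49, (12-8)^2=16. Sum = 66.

sqrt(66)


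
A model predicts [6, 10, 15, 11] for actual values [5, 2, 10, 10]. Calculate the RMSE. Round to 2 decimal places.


MSE = 22.7500. RMSE = sqrt(22.7500) = 4.77.

4.77


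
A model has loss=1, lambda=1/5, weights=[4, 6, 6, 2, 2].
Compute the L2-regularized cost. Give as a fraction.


L2 sq norm = sum(w^2) = 96. J = 1 + 1/5 * 96 = 101/5.

101/5


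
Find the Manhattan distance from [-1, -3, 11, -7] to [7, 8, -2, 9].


d = sum of absolute differences: |-1-7|=8 + |-3-8|=11 + |11--2|=13 + |-7-9|=16 = 48.

48


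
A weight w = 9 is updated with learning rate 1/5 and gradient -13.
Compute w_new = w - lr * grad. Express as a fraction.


w_new = 9 - 1/5 * -13 = 9 - -13/5 = 58/5.

58/5


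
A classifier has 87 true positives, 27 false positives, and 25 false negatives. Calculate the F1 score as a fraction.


Precision = 87/114 = 29/38. Recall = 87/112 = 87/112. F1 = 2*P*R/(P+R) = 87/113.

87/113


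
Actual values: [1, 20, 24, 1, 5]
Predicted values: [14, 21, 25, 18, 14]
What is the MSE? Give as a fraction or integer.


MSE = (1/5) * ((1-14)^2=169 + (20-21)^2=1 + (24-25)^2=1 + (1-18)^2=289 + (5-14)^2=81). Sum = 541. MSE = 541/5.

541/5


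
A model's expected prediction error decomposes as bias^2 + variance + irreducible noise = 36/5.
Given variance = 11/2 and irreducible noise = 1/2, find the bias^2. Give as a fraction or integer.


Total error = bias^2 + variance + irreducible noise. So bias^2 = 36/5 - 11/2 - 1/2 = 6/5.

6/5


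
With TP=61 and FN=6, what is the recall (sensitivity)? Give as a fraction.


Recall = TP / (TP + FN) = 61 / 67 = 61/67.

61/67


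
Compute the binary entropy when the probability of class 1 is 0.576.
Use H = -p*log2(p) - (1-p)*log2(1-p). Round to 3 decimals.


H = -0.576*log2(0.576) - 0.424*log2(0.424) = 0.983.

0.983


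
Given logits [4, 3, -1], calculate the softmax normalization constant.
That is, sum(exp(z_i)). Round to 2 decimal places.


Denom = e^4=54.5982 + e^3=20.0855 + e^-1=0.3679. Sum = 75.0516, which rounds to 75.05.

75.05


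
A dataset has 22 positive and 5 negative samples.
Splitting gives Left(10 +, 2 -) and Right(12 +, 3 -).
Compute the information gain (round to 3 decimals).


H(parent) = 0.6913. H(left) = 0.6500, H(right) = 0.7219. Weighted = (12/27)*0.6500 + (15/27)*0.7219 = 0.6899. IG = 0.6913 - 0.6899 = 0.0014, which rounds to 0.001.

0.001


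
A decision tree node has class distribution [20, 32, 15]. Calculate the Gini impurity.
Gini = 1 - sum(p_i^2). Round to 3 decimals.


Total = 67. Proportions: 20/67, 32/67, 15/67. sum(p_i^2) = 0.3673. Gini = 1 - 0.3673 = 0.6327, which rounds to 0.633.

0.633


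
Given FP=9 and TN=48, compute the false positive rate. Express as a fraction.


FPR = FP / (FP + TN) = 9 / 57 = 3/19.

3/19


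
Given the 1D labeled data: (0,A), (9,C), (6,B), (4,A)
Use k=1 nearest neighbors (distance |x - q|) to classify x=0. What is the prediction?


Distances: |0-0|=0, |9-0|=9, |6-0|=6, |4-0|=4. 1 nearest: (0,A). Counts: {'A': 1}. Majority class: A.

A


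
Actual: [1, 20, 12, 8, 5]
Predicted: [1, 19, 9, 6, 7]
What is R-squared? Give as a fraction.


Mean(y) = 46/5. SS_res = 18. SS_tot = 1054/5. R^2 = 1 - 18/(1054/5) = 482/527.

482/527


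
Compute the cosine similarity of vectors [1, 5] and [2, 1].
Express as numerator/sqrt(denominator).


dot = 7. |a|^2 = 26, |b|^2 = 5. cos = 7/sqrt(130).

7/sqrt(130)


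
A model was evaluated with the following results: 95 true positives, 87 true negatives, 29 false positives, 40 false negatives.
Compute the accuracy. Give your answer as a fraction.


Accuracy = (TP + TN) / (TP + TN + FP + FN) = (95 + 87) / 251 = 182/251.

182/251


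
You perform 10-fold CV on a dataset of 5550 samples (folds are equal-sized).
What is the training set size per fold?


Each validation fold has 5550/10 = 555 samples. Training set = 5550 - 555 = 4995.

4995


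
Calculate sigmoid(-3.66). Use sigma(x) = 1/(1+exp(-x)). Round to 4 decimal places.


sigma(-3.66) = 1/(1+e^(3.66)) = 1/(1+38.861343) = 1/39.861343 = 0.0251.

0.0251


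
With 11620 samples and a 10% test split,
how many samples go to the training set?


Test set = 11620 * 10% = 1162. Training set = 11620 - 1162 = 10458.

10458


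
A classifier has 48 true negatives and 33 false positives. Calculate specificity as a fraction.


Specificity = TN / (TN + FP) = 48 / 81 = 16/27.

16/27


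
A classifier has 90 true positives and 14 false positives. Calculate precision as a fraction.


Precision = TP / (TP + FP) = 90 / 104 = 45/52.

45/52


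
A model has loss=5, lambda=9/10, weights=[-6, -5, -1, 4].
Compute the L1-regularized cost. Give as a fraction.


L1 norm = sum(|w|) = 16. J = 5 + 9/10 * 16 = 97/5.

97/5


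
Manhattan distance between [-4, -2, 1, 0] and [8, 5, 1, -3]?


d = sum of absolute differences: |-4-8|=12 + |-2-5|=7 + |1-1|=0 + |0--3|=3 = 22.

22


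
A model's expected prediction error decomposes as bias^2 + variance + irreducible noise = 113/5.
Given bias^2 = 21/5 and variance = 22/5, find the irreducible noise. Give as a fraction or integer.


Total error = bias^2 + variance + irreducible noise. So irreducible noise = 113/5 - 21/5 - 22/5 = 14.

14


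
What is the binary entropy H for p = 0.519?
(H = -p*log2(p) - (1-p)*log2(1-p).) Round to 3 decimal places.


H = -0.519*log2(0.519) - 0.481*log2(0.481) = 0.999.

0.999


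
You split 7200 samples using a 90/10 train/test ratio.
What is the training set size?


Test set = 7200 * 10% = 720. Training set = 7200 - 720 = 6480.

6480


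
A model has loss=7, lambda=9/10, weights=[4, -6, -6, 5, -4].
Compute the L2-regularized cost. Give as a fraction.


L2 sq norm = sum(w^2) = 129. J = 7 + 9/10 * 129 = 1231/10.

1231/10


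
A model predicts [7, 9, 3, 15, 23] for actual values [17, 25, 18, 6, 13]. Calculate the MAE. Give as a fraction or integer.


MAE = (1/5) * (|17-7|=10 + |25-9|=16 + |18-3|=15 + |6-15|=9 + |13-23|=10). Sum = 60. MAE = 12.

12


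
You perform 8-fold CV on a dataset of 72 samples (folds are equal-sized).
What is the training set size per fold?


Each validation fold has 72/8 = 9 samples. Training set = 72 - 9 = 63.

63


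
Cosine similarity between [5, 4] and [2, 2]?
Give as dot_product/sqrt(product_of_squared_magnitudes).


dot = 18. |a|^2 = 41, |b|^2 = 8. cos = 18/sqrt(328).

18/sqrt(328)


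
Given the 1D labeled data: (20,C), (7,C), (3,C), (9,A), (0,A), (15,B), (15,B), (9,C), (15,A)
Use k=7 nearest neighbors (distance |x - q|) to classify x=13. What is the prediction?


Distances: |20-13|=7, |7-13|=6, |3-13|=10, |9-13|=4, |0-13|=13, |15-13|=2, |15-13|=2, |9-13|=4, |15-13|=2. 7 nearest: (15,A), (15,B), (15,B), (9,A), (9,C), (7,C), (20,C). Counts: {'A': 2, 'B': 2, 'C': 3}. Majority class: C.

C


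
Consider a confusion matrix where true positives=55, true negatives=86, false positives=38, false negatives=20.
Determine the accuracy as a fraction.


Accuracy = (TP + TN) / (TP + TN + FP + FN) = (55 + 86) / 199 = 141/199.

141/199


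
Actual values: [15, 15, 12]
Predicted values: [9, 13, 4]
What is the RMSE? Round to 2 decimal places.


MSE = 34.6667. RMSE = sqrt(34.6667) = 5.89.

5.89


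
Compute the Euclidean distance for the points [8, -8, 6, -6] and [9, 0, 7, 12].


d = sqrt(sum of squared differences). (8-9)^2=1, (-8-0)^2=64, (6-7)^2=1, (-6-12)^2=324. Sum = 390.

sqrt(390)


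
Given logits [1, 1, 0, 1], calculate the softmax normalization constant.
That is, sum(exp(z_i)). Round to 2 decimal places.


Denom = e^1=2.7183 + e^1=2.7183 + e^0=1.0000 + e^1=2.7183. Sum = 9.1549, which rounds to 9.15.

9.15


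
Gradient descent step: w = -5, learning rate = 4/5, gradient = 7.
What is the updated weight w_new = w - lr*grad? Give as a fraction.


w_new = -5 - 4/5 * 7 = -5 - 28/5 = -53/5.

-53/5


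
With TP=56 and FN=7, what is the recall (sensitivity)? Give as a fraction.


Recall = TP / (TP + FN) = 56 / 63 = 8/9.

8/9


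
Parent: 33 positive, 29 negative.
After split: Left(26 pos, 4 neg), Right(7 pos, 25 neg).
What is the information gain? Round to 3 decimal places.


H(parent) = 0.9970. H(left) = 0.5665, H(right) = 0.7579. Weighted = (30/62)*0.5665 + (32/62)*0.7579 = 0.6653. IG = 0.9970 - 0.6653 = 0.3317, which rounds to 0.332.

0.332


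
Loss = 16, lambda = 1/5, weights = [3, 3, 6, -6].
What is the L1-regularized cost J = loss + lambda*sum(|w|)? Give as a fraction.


L1 norm = sum(|w|) = 18. J = 16 + 1/5 * 18 = 98/5.

98/5


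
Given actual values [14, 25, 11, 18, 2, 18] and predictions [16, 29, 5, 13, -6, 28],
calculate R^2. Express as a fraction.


Mean(y) = 44/3. SS_res = 245. SS_tot = 910/3. R^2 = 1 - 245/(910/3) = 5/26.

5/26


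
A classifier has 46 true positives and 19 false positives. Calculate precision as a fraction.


Precision = TP / (TP + FP) = 46 / 65 = 46/65.

46/65


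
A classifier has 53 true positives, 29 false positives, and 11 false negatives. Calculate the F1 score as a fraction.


Precision = 53/82 = 53/82. Recall = 53/64 = 53/64. F1 = 2*P*R/(P+R) = 53/73.

53/73


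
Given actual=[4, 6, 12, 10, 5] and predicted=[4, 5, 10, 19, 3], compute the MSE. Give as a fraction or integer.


MSE = (1/5) * ((4-4)^2=0 + (6-5)^2=1 + (12-10)^2=4 + (10-19)^2=81 + (5-3)^2=4). Sum = 90. MSE = 18.

18


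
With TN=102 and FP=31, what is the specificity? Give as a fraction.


Specificity = TN / (TN + FP) = 102 / 133 = 102/133.

102/133


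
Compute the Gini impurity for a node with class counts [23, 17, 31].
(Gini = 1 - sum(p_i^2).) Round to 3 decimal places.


Total = 71. Proportions: 23/71, 17/71, 31/71. sum(p_i^2) = 0.3529. Gini = 1 - 0.3529 = 0.6471, which rounds to 0.647.

0.647


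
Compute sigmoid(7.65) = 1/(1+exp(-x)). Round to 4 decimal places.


sigma(7.65) = 1/(1+e^(-7.65)) = 1/(1+0.000476) = 1/1.000476 = 0.9995.

0.9995


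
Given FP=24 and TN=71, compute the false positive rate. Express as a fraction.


FPR = FP / (FP + TN) = 24 / 95 = 24/95.

24/95


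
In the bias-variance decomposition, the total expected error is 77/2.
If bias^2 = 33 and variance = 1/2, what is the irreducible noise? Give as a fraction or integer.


Total error = bias^2 + variance + irreducible noise. So irreducible noise = 77/2 - 33 - 1/2 = 5.

5


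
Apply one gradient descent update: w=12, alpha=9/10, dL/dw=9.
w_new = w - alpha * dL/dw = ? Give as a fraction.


w_new = 12 - 9/10 * 9 = 12 - 81/10 = 39/10.

39/10


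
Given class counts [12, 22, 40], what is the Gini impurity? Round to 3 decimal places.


Total = 74. Proportions: 12/74, 22/74, 40/74. sum(p_i^2) = 0.4069. Gini = 1 - 0.4069 = 0.5931, which rounds to 0.593.

0.593


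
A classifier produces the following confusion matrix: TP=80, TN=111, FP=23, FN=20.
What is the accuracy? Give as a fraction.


Accuracy = (TP + TN) / (TP + TN + FP + FN) = (80 + 111) / 234 = 191/234.

191/234


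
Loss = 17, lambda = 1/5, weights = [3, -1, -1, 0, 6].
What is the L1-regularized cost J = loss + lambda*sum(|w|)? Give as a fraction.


L1 norm = sum(|w|) = 11. J = 17 + 1/5 * 11 = 96/5.

96/5


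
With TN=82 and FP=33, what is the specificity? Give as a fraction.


Specificity = TN / (TN + FP) = 82 / 115 = 82/115.

82/115


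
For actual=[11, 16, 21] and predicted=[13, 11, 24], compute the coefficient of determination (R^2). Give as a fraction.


Mean(y) = 16. SS_res = 38. SS_tot = 50. R^2 = 1 - 38/(50) = 6/25.

6/25


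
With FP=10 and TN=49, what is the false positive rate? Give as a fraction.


FPR = FP / (FP + TN) = 10 / 59 = 10/59.

10/59


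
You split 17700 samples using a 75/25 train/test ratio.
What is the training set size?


Test set = 17700 * 25% = 4425. Training set = 17700 - 4425 = 13275.

13275


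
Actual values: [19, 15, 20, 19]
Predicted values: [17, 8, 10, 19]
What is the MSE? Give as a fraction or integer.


MSE = (1/4) * ((19-17)^2=4 + (15-8)^2=49 + (20-10)^2=100 + (19-19)^2=0). Sum = 153. MSE = 153/4.

153/4
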